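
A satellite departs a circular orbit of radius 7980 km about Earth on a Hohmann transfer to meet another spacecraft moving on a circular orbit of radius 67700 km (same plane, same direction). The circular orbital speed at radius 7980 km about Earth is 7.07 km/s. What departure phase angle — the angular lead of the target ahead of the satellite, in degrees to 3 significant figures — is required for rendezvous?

From the circular-orbit relation v² = μ/r at r = 7980 km: μ = v²r = (7.07)² × 7980 = 3.98880×10^5 km³/s².
The Hohmann ellipse has a_t = (r₁ + r₂)/2 = 37840 km.
The half-period of the transfer ellipse is t = π√(a_t³/μ) = 36615 s.
The target's mean motion on its circular orbit is ω₂ = √(μ/r₂³) = 3.5854×10^-5 rad/s.
Angle swept by the target during transfer: ω₂·t = 1.3128 rad = 75.22°.
The satellite traverses 180° on the transfer ellipse, so the target must lead by 180° − 75.22° = 105°.

φ = 105°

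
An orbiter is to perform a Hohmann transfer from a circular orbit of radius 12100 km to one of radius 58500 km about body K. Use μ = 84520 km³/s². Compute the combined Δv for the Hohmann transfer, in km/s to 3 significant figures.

Semi-major axis of the transfer orbit: a_t = (12100 + 58500)/2 = 35300 km.
Circular speed at r₁: v₁ = √(μ/r₁) = √(84520/12100) = 2.6429 km/s.
On the transfer ellipse at r₁, vis-viva equation gives v_p = √[μ(2/r₁ − 1/a_t)] = 3.4023 km/s.
First burn Δv₁ = |v_p − v₁| = 0.7594 km/s.
At r₂, v₂ = √(μ/r₂) = 1.202 km/s.
Transfer-orbit speed at r₂: v_a = √[μ(2/r₂ − 1/a_t)] = 0.7037 km/s.
Second burn Δv₂ = |v₂ − v_a| = 0.4983 km/s.
Total Δv = Δv₁ + Δv₂ = 1.258 km/s.

Δv = 1.26 km/s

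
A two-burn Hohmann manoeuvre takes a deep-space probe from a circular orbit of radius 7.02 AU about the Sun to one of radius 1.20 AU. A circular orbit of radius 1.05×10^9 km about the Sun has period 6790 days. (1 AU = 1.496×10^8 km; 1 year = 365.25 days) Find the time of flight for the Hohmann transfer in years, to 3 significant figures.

From Kepler's third law T² = 4π²r³/μ at r = 1.05×10^9 km, T = 6790 days = 6790 × 86400 s = 5.86656×10^8 s: μ = 4π²r³/T² = 1.32789×10^11 km³/s².
In km: r₁ = 7.02 × 1.496×10^8 = 1.050192×10^9 km; r₂ = 1.20 × 1.496×10^8 = 1.7952×10^8 km.
The Hohmann ellipse has a_t = (r₁ + r₂)/2 = 6.14856×10^8 km.
Half the transfer-orbit period gives t = π√(a_t³/μ) = 1.3144×10^8 s.
Converting: 1.3144×10^8 s ÷ 3.15576×10^7 s/year (365.25 × 86400) = 4.17 years.

t = 4.17 years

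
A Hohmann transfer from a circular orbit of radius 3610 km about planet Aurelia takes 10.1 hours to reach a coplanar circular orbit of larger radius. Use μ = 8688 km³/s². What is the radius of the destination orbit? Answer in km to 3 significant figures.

r₂ = 17400 km

Transfer time t = 10.1 hours = 36360 s, and t = π√(a_t³/μ).
So a_t = (μ t²/π²)^(1/3) = (8688 × (36360)² / π²)^(1/3) = 10519 km.
Since a_t = (r₁ + r₂)/2, r₂ = 2a_t − r₁ = 2×10519 − 3610 = 17428 km.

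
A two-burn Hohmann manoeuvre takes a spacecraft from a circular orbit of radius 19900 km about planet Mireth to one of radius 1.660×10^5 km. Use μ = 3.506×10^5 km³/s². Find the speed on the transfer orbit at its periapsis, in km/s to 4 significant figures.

The Hohmann ellipse has a_t = (r₁ + r₂)/2 = 92950 km.
The periapsis of the transfer ellipse is at r = 19900 km.
From the vis-viva equation, v = √[μ(2/r − 1/a_t)] = 5.609 km/s.

v = 5.609 km/s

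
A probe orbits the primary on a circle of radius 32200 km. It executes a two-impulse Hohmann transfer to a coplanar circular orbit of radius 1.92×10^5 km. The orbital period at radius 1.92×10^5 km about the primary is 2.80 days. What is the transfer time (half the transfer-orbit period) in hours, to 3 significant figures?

t = 15.0 hours

From Kepler's third law T² = 4π²r³/μ at r = 1.92×10^5 km, T = 2.80 days = 2.80 × 86400 s = 2.4192×10^5 s: μ = 4π²r³/T² = 4.77441×10^6 km³/s².
The Hohmann ellipse has a_t = (r₁ + r₂)/2 = 1.121×10^5 km.
By Kepler's third law the transfer-orbit period is T = 2π√(a_t³/μ), so t = T/2 = 53960 s.
Converting: 53960 s ÷ 3600 s/hour = 15.0 hours.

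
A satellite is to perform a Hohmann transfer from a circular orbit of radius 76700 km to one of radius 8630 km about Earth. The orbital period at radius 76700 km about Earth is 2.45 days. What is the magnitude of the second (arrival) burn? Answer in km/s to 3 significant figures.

From Kepler's third law T² = 4π²r³/μ at r = 76700 km, T = 2.45 days = 2.45 × 86400 s = 2.1168×10^5 s: μ = 4π²r³/T² = 3.97545×10^5 km³/s².
The Hohmann ellipse has a_t = (r₁ + r₂)/2 = 42665 km.
Circular speed at r = 8630 km: v_c = √(μ/r) = 6.787 km/s.
Vis-viva on the transfer ellipse at r = 8630 km gives v_t = √[μ(2/r − 1/a_t)] = 9.100 km/s.
Δv₂ = |v_t − v_c| = |9.100 − 6.787| = 2.313 km/s.

Δv₂ = 2.31 km/s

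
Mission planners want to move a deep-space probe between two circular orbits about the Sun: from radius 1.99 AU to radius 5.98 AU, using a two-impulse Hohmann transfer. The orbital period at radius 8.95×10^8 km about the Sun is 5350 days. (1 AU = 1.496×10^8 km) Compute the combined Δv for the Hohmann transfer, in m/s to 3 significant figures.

Δv = 8320 m/s

From Kepler's third law T² = 4π²r³/μ at r = 8.95×10^8 km, T = 5350 days = 5350 × 86400 s = 4.6224×10^8 s: μ = 4π²r³/T² = 1.32463×10^11 km³/s².
In km: r₁ = 1.99 × 1.496×10^8 = 2.97704×10^8 km; r₂ = 5.98 × 1.496×10^8 = 8.94608×10^8 km.
Transfer-ellipse semi-major axis a_t = (r₁ + r₂)/2 = (2.97704×10^8 + 8.94608×10^8)/2 = 5.96156×10^8 km.
Circular speed at r₁: v₁ = √(μ/r₁) = √(1.32463×10^11/2.97704×10^8) = 21.09379 km/s.
On the transfer ellipse at r₁, vis-viva equation gives v_p = √[μ(2/r₁ − 1/a_t)] = 25.83991 km/s.
First burn Δv₁ = |v_p − v₁| = 4.74612 km/s.
At r₂, v₂ = √(μ/r₂) = 12.16832 km/s.
Transfer-orbit speed at r₂: v_a = √[μ(2/r₂ − 1/a_t)] = 8.598900 km/s.
Second burn Δv₂ = |v₂ − v_a| = 3.56942 km/s.
Total Δv = Δv₁ + Δv₂ = 8.316 km/s.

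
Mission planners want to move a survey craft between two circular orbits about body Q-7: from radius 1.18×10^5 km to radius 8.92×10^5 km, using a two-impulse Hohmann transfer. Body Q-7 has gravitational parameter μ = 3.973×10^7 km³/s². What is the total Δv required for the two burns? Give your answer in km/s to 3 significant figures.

Δv = 9.49 km/s

Transfer-ellipse semi-major axis a_t = (r₁ + r₂)/2 = (1.180×10^5 + 8.920×10^5)/2 = 5.050×10^5 km.
Circular speed at r₁: v₁ = √(μ/r₁) = √(3.973×10^7/1.180×10^5) = 18.3492 km/s.
On the transfer ellipse at r₁, v² = μ(2/r − 1/a) gives v_p = √[μ(2/r₁ − 1/a_t)] = 24.3868 km/s.
First burn Δv₁ = |v_p − v₁| = 6.0376 km/s.
At r₂, v₂ = √(μ/r₂) = 6.6739 km/s.
Transfer-orbit speed at r₂: v_a = √[μ(2/r₂ − 1/a_t)] = 3.2261 km/s.
Second burn Δv₂ = |v₂ − v_a| = 3.4478 km/s.
Total Δv = Δv₁ + Δv₂ = 9.485 km/s.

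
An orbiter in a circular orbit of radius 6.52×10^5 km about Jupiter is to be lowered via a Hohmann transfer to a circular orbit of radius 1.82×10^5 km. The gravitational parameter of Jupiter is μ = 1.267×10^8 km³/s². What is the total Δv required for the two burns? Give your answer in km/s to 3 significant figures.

Semi-major axis of the transfer orbit: a_t = (6.520×10^5 + 1.820×10^5)/2 = 4.170×10^5 km.
Circular speed at r₁: v₁ = √(μ/r₁) = √(1.267×10^8/6.520×10^5) = 13.94 km/s.
On the transfer ellipse at r₁, v² = μ(2/r − 1/a) gives v_a = √[μ(2/r₁ − 1/a_t)] = 9.209 km/s.
First burn Δv₁ = |v_a − v₁| = 4.731 km/s.
At r₂, v₂ = √(μ/r₂) = 26.385 km/s.
Transfer-orbit speed at r₂: v_p = √[μ(2/r₂ − 1/a_t)] = 32.992 km/s.
Second burn Δv₂ = |v₂ − v_p| = 6.607 km/s.
Total Δv = Δv₁ + Δv₂ = 11.34 km/s.

Δv = 11.3 km/s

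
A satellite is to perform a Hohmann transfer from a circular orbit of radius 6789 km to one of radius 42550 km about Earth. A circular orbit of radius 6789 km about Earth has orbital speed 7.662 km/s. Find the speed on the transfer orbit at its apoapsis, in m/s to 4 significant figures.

From the circular-orbit relation v² = μ/r at r = 6789 km: μ = v²r = (7.662)² × 6789 = 3.98557×10^5 km³/s².
The Hohmann ellipse has a_t = (r₁ + r₂)/2 = 24669.5 km.
The apoapsis of the transfer ellipse is at r = 42550 km.
From the vis-viva equation, v = √[μ(2/r − 1/a_t)] = 1.606 km/s.

v = 1606 m/s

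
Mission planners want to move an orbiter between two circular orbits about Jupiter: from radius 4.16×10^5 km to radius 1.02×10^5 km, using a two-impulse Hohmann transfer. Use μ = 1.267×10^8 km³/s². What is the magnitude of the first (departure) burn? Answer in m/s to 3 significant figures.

Semi-major axis of the transfer orbit: a_t = (4.160×10^5 + 1.020×10^5)/2 = 2.590×10^5 km.
Circular speed at r = 4.160×10^5 km: v_c = √(μ/r) = 17.45 km/s.
Vis-viva on the transfer ellipse at r = 4.160×10^5 km gives v_t = √[μ(2/r − 1/a_t)] = 10.95 km/s.
Δv₁ = |v_t − v_c| = |10.95 − 17.45| = 6.500 km/s.

Δv₁ = 6500 m/s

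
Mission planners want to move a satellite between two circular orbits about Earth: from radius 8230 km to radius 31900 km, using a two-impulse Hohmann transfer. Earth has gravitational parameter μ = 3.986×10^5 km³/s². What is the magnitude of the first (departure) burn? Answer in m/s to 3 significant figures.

Δv₁ = 1820 m/s

Transfer-ellipse semi-major axis a_t = (r₁ + r₂)/2 = (8230 + 31900)/2 = 20065 km.
Circular speed at r = 8230 km: v_c = √(μ/r) = 6.959 km/s.
Transfer-orbit speed at the same r (vis-viva, a = a_t): v_t = √[μ(2/r − 1/a_t)] = 8.775 km/s.
Δv₁ = |v_t − v_c| = |8.775 − 6.959| = 1.816 km/s.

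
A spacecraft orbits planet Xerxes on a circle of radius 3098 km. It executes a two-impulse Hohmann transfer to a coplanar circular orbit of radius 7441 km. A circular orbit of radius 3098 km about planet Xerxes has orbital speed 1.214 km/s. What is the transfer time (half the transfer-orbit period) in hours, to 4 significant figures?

t = 4.940 hours

From the circular-orbit relation v² = μ/r at r = 3098 km: μ = v²r = (1.214)² × 3098 = 4565.82 km³/s².
The Hohmann ellipse has a_t = (r₁ + r₂)/2 = 5269.5 km.
Half the transfer-orbit period gives t = π√(a_t³/μ) = 17785 s.
Converting: 17785 s ÷ 3600 s/hour = 4.940 hours.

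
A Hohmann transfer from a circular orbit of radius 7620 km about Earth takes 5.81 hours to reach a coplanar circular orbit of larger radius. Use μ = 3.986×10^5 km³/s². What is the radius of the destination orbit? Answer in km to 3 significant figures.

Transfer time t = 5.81 hours = 20916 s, and t = π√(a_t³/μ).
So a_t = (μ t²/π²)^(1/3) = (3.986×10^5 × (20916)² / π²)^(1/3) = 26045 km.
Since a_t = (r₁ + r₂)/2, r₂ = 2a_t − r₁ = 2×26045 − 7620 = 44470 km.

r₂ = 44500 km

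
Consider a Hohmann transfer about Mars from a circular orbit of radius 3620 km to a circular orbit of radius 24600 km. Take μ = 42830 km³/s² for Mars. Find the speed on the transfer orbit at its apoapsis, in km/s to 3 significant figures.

Semi-major axis of the transfer orbit: a_t = (3620 + 24600)/2 = 14110 km.
The apoapsis of the transfer ellipse is at r = 24600 km.
Vis-viva: v = √[μ(2/r − 1/a_t)] = √[42830 × (2/24600 − 1/14110)] = 0.6683 km/s.

v = 0.668 km/s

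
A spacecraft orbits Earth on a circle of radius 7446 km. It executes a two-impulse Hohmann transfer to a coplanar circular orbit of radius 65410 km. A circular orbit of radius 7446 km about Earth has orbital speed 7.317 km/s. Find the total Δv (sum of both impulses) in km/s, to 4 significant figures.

From the circular-orbit relation v² = μ/r at r = 7446 km: μ = v²r = (7.317)² × 7446 = 3.98648×10^5 km³/s².
Semi-major axis of the transfer orbit: a_t = (7446 + 65410)/2 = 36428 km.
At r₁ the circular-orbit speed is v₁ = √(μ/r₁) = 7.3170 km/s.
Transfer-orbit speed at r₁ (vis-viva equation): v_p = √[μ(2/r₁ − 1/a_t)] = 9.8048 km/s.
First burn Δv₁ = |v_p − v₁| = 2.4878 km/s.
At r₂, v₂ = √(μ/r₂) = 2.4687 km/s.
Transfer-orbit speed at r₂: v_a = √[μ(2/r₂ − 1/a_t)] = 1.1161 km/s.
Second burn Δv₂ = |v₂ − v_a| = 1.3526 km/s.
Total Δv = Δv₁ + Δv₂ = 3.840 km/s.

Δv = 3.840 km/s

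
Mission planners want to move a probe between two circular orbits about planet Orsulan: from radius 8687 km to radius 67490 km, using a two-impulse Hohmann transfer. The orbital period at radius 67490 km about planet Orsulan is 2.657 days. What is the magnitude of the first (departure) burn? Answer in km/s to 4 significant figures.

Δv₁ = 1.705 km/s

From Kepler's third law T² = 4π²r³/μ at r = 67490 km, T = 2.657 days = 2.657 × 86400 s = 2.295648×10^5 s: μ = 4π²r³/T² = 2.30286×10^5 km³/s².
Transfer-ellipse semi-major axis a_t = (r₁ + r₂)/2 = (8687 + 67490)/2 = 38088.5 km.
Circular speed at r = 8687 km: v_c = √(μ/r) = 5.149 km/s.
Vis-viva on the transfer ellipse at r = 8687 km gives v_t = √[μ(2/r − 1/a_t)] = 6.854 km/s.
Δv₁ = |v_t − v_c| = |6.854 − 5.149| = 1.705 km/s.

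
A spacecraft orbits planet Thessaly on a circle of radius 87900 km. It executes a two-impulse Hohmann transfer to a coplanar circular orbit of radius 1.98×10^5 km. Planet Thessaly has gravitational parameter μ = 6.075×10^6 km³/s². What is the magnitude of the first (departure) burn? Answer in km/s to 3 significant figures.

Δv₁ = 1.47 km/s

Semi-major axis of the transfer orbit: a_t = (87900 + 1.980×10^5)/2 = 1.4295×10^5 km.
On the circular orbit at r = 87900 km, v_c = √(μ/r) = 8.313 km/s.
Transfer-orbit speed at the same r (vis-viva, a = a_t): v_t = √[μ(2/r − 1/a_t)] = 9.784 km/s.
Δv₁ = |v_t − v_c| = |9.784 − 8.313| = 1.471 km/s.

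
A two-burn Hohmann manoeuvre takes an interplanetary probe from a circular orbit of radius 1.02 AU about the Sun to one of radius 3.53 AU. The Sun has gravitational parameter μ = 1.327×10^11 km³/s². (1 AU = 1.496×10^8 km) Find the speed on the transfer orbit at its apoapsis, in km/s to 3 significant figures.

v = 10.6 km/s

In km: r₁ = 1.02 × 1.496×10^8 = 1.52592×10^8 km; r₂ = 3.53 × 1.496×10^8 = 5.28088×10^8 km.
Semi-major axis of the transfer orbit: a_t = (1.52592×10^8 + 5.28088×10^8)/2 = 3.4034×10^8 km.
The apoapsis of the transfer ellipse is at r = 5.28088×10^8 km.
Applying v² = μ(2/r − 1/a_t): v = 10.61 km/s.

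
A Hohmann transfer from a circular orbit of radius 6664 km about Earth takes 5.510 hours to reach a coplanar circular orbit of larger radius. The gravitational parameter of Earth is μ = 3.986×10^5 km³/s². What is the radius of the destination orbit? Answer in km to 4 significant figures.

r₂ = 43620 km

Transfer time t = 5.510 hours = 19836 s, and t = π√(a_t³/μ).
So a_t = (μ t²/π²)^(1/3) = (3.986×10^5 × (19836)² / π²)^(1/3) = 25141 km.
Since a_t = (r₁ + r₂)/2, r₂ = 2a_t − r₁ = 2×25141 − 6664 = 43618 km.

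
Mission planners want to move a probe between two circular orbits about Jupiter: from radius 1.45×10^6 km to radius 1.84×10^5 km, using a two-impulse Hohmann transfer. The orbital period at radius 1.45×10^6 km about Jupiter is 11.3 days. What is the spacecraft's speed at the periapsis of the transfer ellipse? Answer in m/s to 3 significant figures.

From Kepler's third law T² = 4π²r³/μ at r = 1.45×10^6 km, T = 11.3 days = 11.3 × 86400 s = 9.7632×10^5 s: μ = 4π²r³/T² = 1.26264×10^8 km³/s².
Transfer-ellipse semi-major axis a_t = (r₁ + r₂)/2 = (1.450×10^6 + 1.840×10^5)/2 = 8.170×10^5 km.
At periapsis, r = 1.840×10^5 km.
Applying v² = μ(2/r − 1/a_t): v = 34.90 km/s.

v = 34900 m/s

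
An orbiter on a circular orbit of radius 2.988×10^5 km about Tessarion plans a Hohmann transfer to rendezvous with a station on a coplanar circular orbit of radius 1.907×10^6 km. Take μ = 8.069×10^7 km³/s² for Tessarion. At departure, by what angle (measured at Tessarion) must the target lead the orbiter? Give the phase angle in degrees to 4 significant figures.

φ = 100.8°

Transfer-ellipse semi-major axis a_t = (r₁ + r₂)/2 = (2.988×10^5 + 1.907×10^6)/2 = 1.1029×10^6 km.
Transfer time t = π√(a_t³/μ) = 4.0508×10^5 s.
The target's mean motion on its circular orbit is ω₂ = √(μ/r₂³) = 3.4110×10^-6 rad/s.
Angle swept by the target during transfer: ω₂·t = 1.3817 rad = 79.17°.
The orbiter traverses 180° on the transfer ellipse, so the target must lead by 180° − 79.17° = 100.8°.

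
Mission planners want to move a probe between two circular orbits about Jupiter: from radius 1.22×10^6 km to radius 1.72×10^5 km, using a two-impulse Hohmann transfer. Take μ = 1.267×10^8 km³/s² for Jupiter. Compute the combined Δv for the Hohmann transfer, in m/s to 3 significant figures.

The Hohmann ellipse has a_t = (r₁ + r₂)/2 = 6.960×10^5 km.
Circular speed at r₁: v₁ = √(μ/r₁) = √(1.267×10^8/1.220×10^6) = 10.191 km/s.
Transfer-orbit speed at r₁ (vis-viva equation): v_a = √[μ(2/r₁ − 1/a_t)] = 5.0660 km/s.
First burn Δv₁ = |v_a − v₁| = 5.125 km/s.
At r₂, v₂ = √(μ/r₂) = 27.1409 km/s.
Transfer-orbit speed at r₂: v_p = √[μ(2/r₂ − 1/a_t)] = 35.9335 km/s.
Second burn Δv₂ = |v₂ − v_p| = 8.793 km/s.
Δv = Δv₁ + Δv₂ = 5.125 + 8.793 = 13.92 km/s.

Δv = 13900 m/s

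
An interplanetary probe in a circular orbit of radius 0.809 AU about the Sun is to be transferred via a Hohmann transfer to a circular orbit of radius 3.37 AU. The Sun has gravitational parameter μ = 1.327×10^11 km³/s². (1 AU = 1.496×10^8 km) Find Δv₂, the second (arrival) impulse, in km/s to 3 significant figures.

Δv₂ = 6.13 km/s

In km: r₁ = 0.809 × 1.496×10^8 = 1.210264×10^8 km; r₂ = 3.37 × 1.496×10^8 = 5.04152×10^8 km.
Transfer-ellipse semi-major axis a_t = (r₁ + r₂)/2 = (1.210264×10^8 + 5.04152×10^8)/2 = 3.125892×10^8 km.
Circular speed at r = 5.04152×10^8 km: v_c = √(μ/r) = 16.224 km/s.
Transfer-orbit speed at the same r (vis-viva, a = a_t): v_t = √[μ(2/r − 1/a_t)] = 10.095 km/s.
Δv₂ = |v_t − v_c| = |10.095 − 16.224| = 6.129 km/s.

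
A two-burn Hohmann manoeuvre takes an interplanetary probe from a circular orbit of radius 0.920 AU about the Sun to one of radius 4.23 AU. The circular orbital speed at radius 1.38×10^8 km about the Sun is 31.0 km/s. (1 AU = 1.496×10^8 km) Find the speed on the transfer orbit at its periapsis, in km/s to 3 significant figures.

v = 39.8 km/s

From the circular-orbit relation v² = μ/r at r = 1.38×10^8 km: μ = v²r = (31.0)² × 1.38×10^8 = 1.32618×10^11 km³/s².
In km: r₁ = 0.920 × 1.496×10^8 = 1.37632×10^8 km; r₂ = 4.23 × 1.496×10^8 = 6.32808×10^8 km.
Semi-major axis of the transfer orbit: a_t = (1.37632×10^8 + 6.32808×10^8)/2 = 3.8522×10^8 km.
The periapsis of the transfer ellipse is at r = 1.37632×10^8 km.
Vis-viva: v = √[μ(2/r − 1/a_t)] = √[1.32618×10^11 × (2/1.37632×10^8 − 1/3.8522×10^8)] = 39.79 km/s.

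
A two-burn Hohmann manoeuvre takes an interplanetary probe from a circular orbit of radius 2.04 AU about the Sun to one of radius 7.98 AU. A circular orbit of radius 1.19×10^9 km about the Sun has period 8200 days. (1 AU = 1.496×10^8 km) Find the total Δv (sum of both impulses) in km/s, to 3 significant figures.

Δv = 9.27 km/s

From Kepler's third law T² = 4π²r³/μ at r = 1.19×10^9 km, T = 8200 days = 8200 × 86400 s = 7.0848×10^8 s: μ = 4π²r³/T² = 1.32540×10^11 km³/s².
In km: r₁ = 2.04 × 1.496×10^8 = 3.05184×10^8 km; r₂ = 7.98 × 1.496×10^8 = 1.193808×10^9 km.
Transfer-ellipse semi-major axis a_t = (r₁ + r₂)/2 = (3.05184×10^8 + 1.193808×10^9)/2 = 7.49496×10^8 km.
At r₁ the circular-orbit speed is v₁ = √(μ/r₁) = 20.83972 km/s.
On the transfer ellipse at r₁, vis-viva equation gives v_p = √[μ(2/r₁ − 1/a_t)] = 26.30113 km/s.
First burn Δv₁ = |v_p − v₁| = 5.46141 km/s.
Circular speed at r₂: v₂ = √(μ/r₂) = 10.53672 km/s.
Transfer-orbit speed at r₂: v_a = √[μ(2/r₂ − 1/a_t)] = 6.723597 km/s.
Second burn Δv₂ = |v₂ − v_a| = 3.81312 km/s.
Δv = Δv₁ + Δv₂ = 5.46141 + 3.81312 = 9.275 km/s.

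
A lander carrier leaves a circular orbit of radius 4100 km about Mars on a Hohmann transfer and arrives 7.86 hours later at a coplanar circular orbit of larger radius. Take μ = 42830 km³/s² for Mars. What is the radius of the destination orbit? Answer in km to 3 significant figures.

r₂ = 26200 km

Transfer time t = 7.86 hours = 28296 s, and t = π√(a_t³/μ).
So a_t = (μ t²/π²)^(1/3) = (42830 × (28296)² / π²)^(1/3) = 15146 km.
Since a_t = (r₁ + r₂)/2, r₂ = 2a_t − r₁ = 2×15146 − 4100 = 26192 km.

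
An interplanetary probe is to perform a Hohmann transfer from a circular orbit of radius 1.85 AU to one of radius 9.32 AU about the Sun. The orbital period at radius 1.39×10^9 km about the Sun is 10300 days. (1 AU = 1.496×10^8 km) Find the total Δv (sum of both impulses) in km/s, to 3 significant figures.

From Kepler's third law T² = 4π²r³/μ at r = 1.39×10^9 km, T = 10300 days = 10300 × 86400 s = 8.8992×10^8 s: μ = 4π²r³/T² = 1.33876×10^11 km³/s².
In km: r₁ = 1.85 × 1.496×10^8 = 2.7676×10^8 km; r₂ = 9.32 × 1.496×10^8 = 1.394272×10^9 km.
Transfer-ellipse semi-major axis a_t = (r₁ + r₂)/2 = (2.7676×10^8 + 1.394272×10^9)/2 = 8.35516×10^8 km.
Circular speed at r₁: v₁ = √(μ/r₁) = √(1.33876×10^11/2.7676×10^8) = 21.994 km/s.
Transfer-orbit speed at r₁ (vis-viva equation): v_p = √[μ(2/r₁ − 1/a_t)] = 28.412 km/s.
First burn Δv₁ = |v_p − v₁| = 6.418 km/s.
Circular speed at r₂: v₂ = √(μ/r₂) = 9.799 km/s.
Transfer-orbit speed at r₂: v_a = √[μ(2/r₂ − 1/a_t)] = 5.640 km/s.
Second burn Δv₂ = |v₂ − v_a| = 4.159 km/s.
Δv = Δv₁ + Δv₂ = 6.418 + 4.159 = 10.58 km/s.

Δv = 10.6 km/s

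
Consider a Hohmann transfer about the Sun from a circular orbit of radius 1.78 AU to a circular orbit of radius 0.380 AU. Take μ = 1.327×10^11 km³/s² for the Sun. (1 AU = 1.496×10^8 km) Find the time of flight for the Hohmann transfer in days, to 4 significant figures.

t = 205.0 days

In km: r₁ = 1.78 × 1.496×10^8 = 2.66288×10^8 km; r₂ = 0.380 × 1.496×10^8 = 5.6848×10^7 km.
Semi-major axis of the transfer orbit: a_t = (2.66288×10^8 + 5.6848×10^7)/2 = 1.61568×10^8 km.
Half the transfer-orbit period gives t = π√(a_t³/μ) = 1.771×10^7 s.
Converting: 1.771×10^7 s ÷ 86400 s/day = 205.0 days.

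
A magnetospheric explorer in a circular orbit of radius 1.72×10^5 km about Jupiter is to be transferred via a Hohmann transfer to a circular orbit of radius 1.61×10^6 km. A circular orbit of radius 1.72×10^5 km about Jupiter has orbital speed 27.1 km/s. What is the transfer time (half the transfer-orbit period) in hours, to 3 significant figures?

t = 65.3 hours

From the circular-orbit relation v² = μ/r at r = 1.72×10^5 km: μ = v²r = (27.1)² × 1.72×10^5 = 1.26319×10^8 km³/s².
Transfer-ellipse semi-major axis a_t = (r₁ + r₂)/2 = (1.720×10^5 + 1.610×10^6)/2 = 8.910×10^5 km.
Transfer time t = π√(a_t³/μ) = π√((8.910×10^5)³ / 1.26319×10^8) = 2.351×10^5 s.
Converting: 2.351×10^5 s ÷ 3600 s/hour = 65.3 hours.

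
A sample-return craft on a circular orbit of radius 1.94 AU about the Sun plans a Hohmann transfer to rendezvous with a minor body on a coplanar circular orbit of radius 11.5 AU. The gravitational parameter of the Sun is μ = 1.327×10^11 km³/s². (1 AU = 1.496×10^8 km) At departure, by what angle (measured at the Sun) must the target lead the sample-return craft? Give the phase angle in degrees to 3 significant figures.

φ = 99.6°

In km: r₁ = 1.94 × 1.496×10^8 = 2.90224×10^8 km; r₂ = 11.5 × 1.496×10^8 = 1.7204×10^9 km.
Semi-major axis of the transfer orbit: a_t = (2.90224×10^8 + 1.7204×10^9)/2 = 1.005312×10^9 km.
The half-period of the transfer ellipse is t = π√(a_t³/μ) = 2.7489×10^8 s.
The target's mean motion on its circular orbit is ω₂ = √(μ/r₂³) = 5.1049×10^-9 rad/s.
Angle swept by the target during transfer: ω₂·t = 1.4033 rad = 80.40°.
The sample-return craft traverses 180° on the transfer ellipse, so the target must lead by 180° − 80.40° = 99.6°.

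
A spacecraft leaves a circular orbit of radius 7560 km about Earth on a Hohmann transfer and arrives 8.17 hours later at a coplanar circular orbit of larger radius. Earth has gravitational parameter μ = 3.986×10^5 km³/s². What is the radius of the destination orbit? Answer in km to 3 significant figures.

Transfer time t = 8.17 hours = 29412 s, and t = π√(a_t³/μ).
So a_t = (μ t²/π²)^(1/3) = (3.986×10^5 × (29412)² / π²)^(1/3) = 32691 km.
Since a_t = (r₁ + r₂)/2, r₂ = 2a_t − r₁ = 2×32691 − 7560 = 57822 km.

r₂ = 57800 km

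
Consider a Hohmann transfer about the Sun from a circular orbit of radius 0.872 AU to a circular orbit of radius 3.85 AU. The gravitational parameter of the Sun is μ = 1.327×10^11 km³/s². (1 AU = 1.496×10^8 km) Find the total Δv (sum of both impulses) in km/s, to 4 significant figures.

Δv = 14.79 km/s

In km: r₁ = 0.872 × 1.496×10^8 = 1.304512×10^8 km; r₂ = 3.85 × 1.496×10^8 = 5.7596×10^8 km.
Semi-major axis of the transfer orbit: a_t = (1.304512×10^8 + 5.7596×10^8)/2 = 3.532056×10^8 km.
Circular speed at r₁: v₁ = √(μ/r₁) = √(1.327×10^11/1.304512×10^8) = 31.894 km/s.
Transfer-orbit speed at r₁ (vis-viva equation): v_p = √[μ(2/r₁ − 1/a_t)] = 40.728 km/s.
First burn Δv₁ = |v_p − v₁| = 8.834 km/s.
Circular speed at r₂: v₂ = √(μ/r₂) = 15.179 km/s.
Transfer-orbit speed at r₂: v_a = √[μ(2/r₂ − 1/a_t)] = 9.2246 km/s.
Second burn Δv₂ = |v₂ − v_a| = 5.954 km/s.
Total Δv = Δv₁ + Δv₂ = 14.79 km/s.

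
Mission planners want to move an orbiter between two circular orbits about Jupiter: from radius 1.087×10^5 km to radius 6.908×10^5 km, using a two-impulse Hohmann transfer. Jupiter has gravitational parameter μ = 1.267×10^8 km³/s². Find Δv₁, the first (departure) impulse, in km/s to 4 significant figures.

Δv₁ = 10.74 km/s

The Hohmann ellipse has a_t = (r₁ + r₂)/2 = 3.9975×10^5 km.
Circular speed at r = 1.087×10^5 km: v_c = √(μ/r) = 34.14 km/s.
Transfer-orbit speed at the same r (vis-viva, a = a_t): v_t = √[μ(2/r − 1/a_t)] = 44.88 km/s.
Δv₁ = |v_t − v_c| = |44.88 − 34.14| = 10.74 km/s.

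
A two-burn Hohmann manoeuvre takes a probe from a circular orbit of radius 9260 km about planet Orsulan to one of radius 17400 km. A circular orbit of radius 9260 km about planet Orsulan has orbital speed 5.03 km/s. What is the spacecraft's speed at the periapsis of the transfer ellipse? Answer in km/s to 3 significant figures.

v = 5.75 km/s

From the circular-orbit relation v² = μ/r at r = 9260 km: μ = v²r = (5.03)² × 9260 = 2.34286×10^5 km³/s².
Semi-major axis of the transfer orbit: a_t = (9260 + 17400)/2 = 13330 km.
At periapsis, r = 9260 km.
Applying v² = μ(2/r − 1/a_t): v = 5.747 km/s.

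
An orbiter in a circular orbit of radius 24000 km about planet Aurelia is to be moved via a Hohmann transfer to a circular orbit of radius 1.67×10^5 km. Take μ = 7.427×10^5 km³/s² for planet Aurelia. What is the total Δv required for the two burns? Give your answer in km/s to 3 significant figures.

Transfer-ellipse semi-major axis a_t = (r₁ + r₂)/2 = (24000 + 1.670×10^5)/2 = 95500 km.
At r₁ the circular-orbit speed is v₁ = √(μ/r₁) = 5.563 km/s.
Transfer-orbit speed at r₁ (vis-viva): v_p = √[μ(2/r₁ − 1/a_t)] = 7.356 km/s.
First burn Δv₁ = |v_p − v₁| = 1.793 km/s.
Circular speed at r₂: v₂ = √(μ/r₂) = 2.109 km/s.
Transfer-orbit speed at r₂: v_a = √[μ(2/r₂ − 1/a_t)] = 1.057 km/s.
Second burn Δv₂ = |v₂ − v_a| = 1.052 km/s.
Δv = Δv₁ + Δv₂ = 1.793 + 1.052 = 2.845 km/s.

Δv = 2.85 km/s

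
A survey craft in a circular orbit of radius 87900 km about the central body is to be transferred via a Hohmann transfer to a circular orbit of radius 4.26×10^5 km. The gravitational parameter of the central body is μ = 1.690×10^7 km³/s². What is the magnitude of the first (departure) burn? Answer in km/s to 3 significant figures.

Δv₁ = 3.99 km/s

The Hohmann ellipse has a_t = (r₁ + r₂)/2 = 2.5695×10^5 km.
Circular speed at r = 87900 km: v_c = √(μ/r) = 13.866 km/s.
Vis-viva on the transfer ellipse at r = 87900 km gives v_t = √[μ(2/r − 1/a_t)] = 17.854 km/s.
Δv₁ = |v_t − v_c| = |17.854 − 13.866| = 3.988 km/s.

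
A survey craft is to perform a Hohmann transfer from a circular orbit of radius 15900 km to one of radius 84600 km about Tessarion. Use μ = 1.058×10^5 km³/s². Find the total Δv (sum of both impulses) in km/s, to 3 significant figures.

The Hohmann ellipse has a_t = (r₁ + r₂)/2 = 50250 km.
Circular speed at r₁: v₁ = √(μ/r₁) = √(1.058×10^5/15900) = 2.57955 km/s.
On the transfer ellipse at r₁, v² = μ(2/r − 1/a) gives v_p = √[μ(2/r₁ − 1/a_t)] = 3.34704 km/s.
First burn Δv₁ = |v_p − v₁| = 0.7675 km/s.
At r₂, v₂ = √(μ/r₂) = 1.11830 km/s.
Transfer-orbit speed at r₂: v_a = √[μ(2/r₂ − 1/a_t)] = 0.629054 km/s.
Second burn Δv₂ = |v₂ − v_a| = 0.4892 km/s.
Δv = Δv₁ + Δv₂ = 0.7675 + 0.4892 = 1.257 km/s.

Δv = 1.26 km/s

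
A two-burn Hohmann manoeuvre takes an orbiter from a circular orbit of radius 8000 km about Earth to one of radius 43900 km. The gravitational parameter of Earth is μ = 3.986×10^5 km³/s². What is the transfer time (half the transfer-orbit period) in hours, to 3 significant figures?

The Hohmann ellipse has a_t = (r₁ + r₂)/2 = 25950 km.
Half the transfer-orbit period gives t = π√(a_t³/μ) = 20800 s.
Converting: 20800 s ÷ 3600 s/hour = 5.78 hours.

t = 5.78 hours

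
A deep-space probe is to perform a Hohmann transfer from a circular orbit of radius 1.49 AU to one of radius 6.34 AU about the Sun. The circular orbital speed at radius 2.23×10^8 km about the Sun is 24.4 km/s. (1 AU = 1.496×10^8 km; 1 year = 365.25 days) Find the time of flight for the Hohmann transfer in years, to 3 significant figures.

t = 3.87 years

From the circular-orbit relation v² = μ/r at r = 2.23×10^8 km: μ = v²r = (24.4)² × 2.23×10^8 = 1.32765×10^11 km³/s².
In km: r₁ = 1.49 × 1.496×10^8 = 2.22904×10^8 km; r₂ = 6.34 × 1.496×10^8 = 9.48464×10^8 km.
Semi-major axis of the transfer orbit: a_t = (2.22904×10^8 + 9.48464×10^8)/2 = 5.85684×10^8 km.
By Kepler's third law the transfer-orbit period is T = 2π√(a_t³/μ), so t = T/2 = 1.222×10^8 s.
Converting: 1.222×10^8 s ÷ 3.15576×10^7 s/year (365.25 × 86400) = 3.87 years.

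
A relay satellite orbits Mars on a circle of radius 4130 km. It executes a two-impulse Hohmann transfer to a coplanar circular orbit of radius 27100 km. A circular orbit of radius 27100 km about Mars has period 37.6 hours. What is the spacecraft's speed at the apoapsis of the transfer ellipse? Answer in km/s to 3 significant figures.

From Kepler's third law T² = 4π²r³/μ at r = 27100 km, T = 37.6 hours = 37.6 × 3600 s = 1.3536×10^5 s: μ = 4π²r³/T² = 42883.2 km³/s².
The Hohmann ellipse has a_t = (r₁ + r₂)/2 = 15615 km.
The apoapsis of the transfer ellipse is at r = 27100 km.
Vis-viva: v = √[μ(2/r − 1/a_t)] = √[42883.2 × (2/27100 − 1/15615)] = 0.6469 km/s.

v = 0.647 km/s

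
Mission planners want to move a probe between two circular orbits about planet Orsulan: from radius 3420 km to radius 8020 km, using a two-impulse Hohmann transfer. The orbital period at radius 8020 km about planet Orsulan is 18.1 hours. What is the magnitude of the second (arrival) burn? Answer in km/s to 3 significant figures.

Δv₂ = 0.175 km/s

From Kepler's third law T² = 4π²r³/μ at r = 8020 km, T = 18.1 hours = 18.1 × 3600 s = 65160 s: μ = 4π²r³/T² = 4796.46 km³/s².
Semi-major axis of the transfer orbit: a_t = (3420 + 8020)/2 = 5720 km.
Circular speed at r = 8020 km: v_c = √(μ/r) = 0.77334 km/s.
Transfer-orbit speed at the same r (vis-viva, a = a_t): v_t = √[μ(2/r − 1/a_t)] = 0.59798 km/s.
Δv₂ = |v_t − v_c| = |0.59798 − 0.77334| = 0.1754 km/s.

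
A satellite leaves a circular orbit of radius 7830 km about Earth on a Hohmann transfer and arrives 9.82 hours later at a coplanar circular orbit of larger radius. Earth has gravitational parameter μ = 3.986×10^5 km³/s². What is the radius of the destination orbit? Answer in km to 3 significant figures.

r₂ = 66100 km

Transfer time t = 9.82 hours = 35352 s, and t = π√(a_t³/μ).
So a_t = (μ t²/π²)^(1/3) = (3.986×10^5 × (35352)² / π²)^(1/3) = 36956 km.
Since a_t = (r₁ + r₂)/2, r₂ = 2a_t − r₁ = 2×36956 − 7830 = 66082 km.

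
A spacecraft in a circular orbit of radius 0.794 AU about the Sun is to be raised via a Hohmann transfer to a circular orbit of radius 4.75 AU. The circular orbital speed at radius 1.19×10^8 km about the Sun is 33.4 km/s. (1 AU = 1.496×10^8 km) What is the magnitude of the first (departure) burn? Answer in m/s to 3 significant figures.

Δv₁ = 10300 m/s

From the circular-orbit relation v² = μ/r at r = 1.19×10^8 km: μ = v²r = (33.4)² × 1.19×10^8 = 1.32752×10^11 km³/s².
In km: r₁ = 0.794 × 1.496×10^8 = 1.187824×10^8 km; r₂ = 4.75 × 1.496×10^8 = 7.106×10^8 km.
The Hohmann ellipse has a_t = (r₁ + r₂)/2 = 4.146912×10^8 km.
Circular speed at r = 1.187824×10^8 km: v_c = √(μ/r) = 33.43 km/s.
Vis-viva on the transfer ellipse at r = 1.187824×10^8 km gives v_t = √[μ(2/r − 1/a_t)] = 43.76 km/s.
Δv₁ = |v_t − v_c| = |43.76 − 33.43| = 10.33 km/s.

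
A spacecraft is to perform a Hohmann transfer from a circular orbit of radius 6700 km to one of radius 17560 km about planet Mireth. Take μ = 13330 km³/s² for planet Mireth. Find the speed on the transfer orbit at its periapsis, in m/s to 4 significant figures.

Transfer-ellipse semi-major axis a_t = (r₁ + r₂)/2 = (6700 + 17560)/2 = 12130 km.
The periapsis of the transfer ellipse is at r = 6700 km.
Applying v² = μ(2/r − 1/a_t): v = 1.697 km/s.

v = 1697 m/s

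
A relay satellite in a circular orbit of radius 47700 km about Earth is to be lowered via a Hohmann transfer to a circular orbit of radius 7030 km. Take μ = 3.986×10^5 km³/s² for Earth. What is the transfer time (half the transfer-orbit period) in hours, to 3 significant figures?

t = 6.26 hours

The Hohmann ellipse has a_t = (r₁ + r₂)/2 = 27365 km.
Half the transfer-orbit period gives t = π√(a_t³/μ) = 22530 s.
Converting: 22530 s ÷ 3600 s/hour = 6.26 hours.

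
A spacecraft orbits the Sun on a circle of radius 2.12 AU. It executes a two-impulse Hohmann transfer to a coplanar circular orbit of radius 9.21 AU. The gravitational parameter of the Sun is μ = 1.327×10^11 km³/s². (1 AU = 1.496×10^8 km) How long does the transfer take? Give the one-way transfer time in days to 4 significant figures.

t = 2463 days

In km: r₁ = 2.12 × 1.496×10^8 = 3.17152×10^8 km; r₂ = 9.21 × 1.496×10^8 = 1.377816×10^9 km.
The Hohmann ellipse has a_t = (r₁ + r₂)/2 = 8.47484×10^8 km.
By Kepler's third law the transfer-orbit period is T = 2π√(a_t³/μ), so t = T/2 = 2.128×10^8 s.
Converting: 2.128×10^8 s ÷ 86400 s/day = 2463 days.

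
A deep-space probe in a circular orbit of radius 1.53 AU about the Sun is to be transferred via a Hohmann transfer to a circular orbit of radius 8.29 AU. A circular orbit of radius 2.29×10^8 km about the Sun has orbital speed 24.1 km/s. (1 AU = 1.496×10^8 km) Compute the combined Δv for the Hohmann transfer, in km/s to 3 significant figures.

Δv = 11.8 km/s

From the circular-orbit relation v² = μ/r at r = 2.29×10^8 km: μ = v²r = (24.1)² × 2.29×10^8 = 1.33005×10^11 km³/s².
In km: r₁ = 1.53 × 1.496×10^8 = 2.28888×10^8 km; r₂ = 8.29 × 1.496×10^8 = 1.240184×10^9 km.
Semi-major axis of the transfer orbit: a_t = (2.28888×10^8 + 1.240184×10^9)/2 = 7.34536×10^8 km.
At r₁ the circular-orbit speed is v₁ = √(μ/r₁) = 24.106 km/s.
On the transfer ellipse at r₁, vis-viva gives v_p = √[μ(2/r₁ − 1/a_t)] = 31.323 km/s.
First burn Δv₁ = |v_p − v₁| = 7.217 km/s.
At r₂, v₂ = √(μ/r₂) = 10.356 km/s.
Transfer-orbit speed at r₂: v_a = √[μ(2/r₂ − 1/a_t)] = 5.7809 km/s.
Second burn Δv₂ = |v₂ − v_a| = 4.575 km/s.
Δv = Δv₁ + Δv₂ = 7.217 + 4.575 = 11.79 km/s.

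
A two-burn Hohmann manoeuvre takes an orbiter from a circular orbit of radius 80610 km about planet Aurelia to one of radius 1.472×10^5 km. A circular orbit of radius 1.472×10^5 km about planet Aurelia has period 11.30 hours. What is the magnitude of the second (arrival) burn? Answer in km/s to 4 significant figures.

Δv₂ = 3.609 km/s

From Kepler's third law T² = 4π²r³/μ at r = 1.472×10^5 km, T = 11.30 hours = 11.30 × 3600 s = 40680 s: μ = 4π²r³/T² = 7.60889×10^7 km³/s².
Transfer-ellipse semi-major axis a_t = (r₁ + r₂)/2 = (80610 + 1.472×10^5)/2 = 1.13905×10^5 km.
Circular speed at r = 1.472×10^5 km: v_c = √(μ/r) = 22.7356 km/s.
Transfer-orbit speed at the same r (vis-viva, a = a_t): v_t = √[μ(2/r − 1/a_t)] = 19.1262 km/s.
Δv₂ = |v_t − v_c| = |19.1262 − 22.7356| = 3.609 km/s.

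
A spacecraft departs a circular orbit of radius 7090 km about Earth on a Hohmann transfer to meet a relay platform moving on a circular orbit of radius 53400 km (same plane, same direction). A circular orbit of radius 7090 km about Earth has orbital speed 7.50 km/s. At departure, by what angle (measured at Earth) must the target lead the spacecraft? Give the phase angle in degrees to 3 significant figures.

φ = 103°

From the circular-orbit relation v² = μ/r at r = 7090 km: μ = v²r = (7.50)² × 7090 = 3.98812×10^5 km³/s².
The Hohmann ellipse has a_t = (r₁ + r₂)/2 = 30245 km.
The half-period of the transfer ellipse is t = π√(a_t³/μ) = 26166.5 s.
The target's mean motion on its circular orbit is ω₂ = √(μ/r₂³) = 5.11767×10^-5 rad/s.
Angle swept by the target during transfer: ω₂·t = 1.33912 rad = 76.73°.
The spacecraft traverses 180° on the transfer ellipse, so the target must lead by 180° − 76.73° = 103°.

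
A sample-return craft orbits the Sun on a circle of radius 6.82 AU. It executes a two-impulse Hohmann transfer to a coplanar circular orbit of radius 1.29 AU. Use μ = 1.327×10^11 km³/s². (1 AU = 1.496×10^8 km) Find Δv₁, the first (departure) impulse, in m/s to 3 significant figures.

Δv₁ = 4970 m/s

In km: r₁ = 6.82 × 1.496×10^8 = 1.020272×10^9 km; r₂ = 1.29 × 1.496×10^8 = 1.92984×10^8 km.
The Hohmann ellipse has a_t = (r₁ + r₂)/2 = 6.06628×10^8 km.
On the circular orbit at r = 1.020272×10^9 km, v_c = √(μ/r) = 11.4045 km/s.
Transfer-orbit speed at the same r (vis-viva, a = a_t): v_t = √[μ(2/r − 1/a_t)] = 6.43246 km/s.
Δv₁ = |v_t − v_c| = |6.43246 − 11.4045| = 4.972 km/s.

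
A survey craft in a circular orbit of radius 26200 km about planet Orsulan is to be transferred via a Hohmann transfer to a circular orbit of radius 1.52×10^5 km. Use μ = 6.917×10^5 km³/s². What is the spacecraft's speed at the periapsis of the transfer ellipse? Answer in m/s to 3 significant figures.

Transfer-ellipse semi-major axis a_t = (r₁ + r₂)/2 = (26200 + 1.520×10^5)/2 = 89100 km.
At periapsis, r = 26200 km.
Applying v² = μ(2/r − 1/a_t): v = 6.711 km/s.

v = 6710 m/s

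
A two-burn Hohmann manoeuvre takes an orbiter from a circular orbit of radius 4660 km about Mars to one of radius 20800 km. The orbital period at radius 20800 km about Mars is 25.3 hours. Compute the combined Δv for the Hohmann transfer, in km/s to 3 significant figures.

Δv = 1.41 km/s

From Kepler's third law T² = 4π²r³/μ at r = 20800 km, T = 25.3 hours = 25.3 × 3600 s = 91080 s: μ = 4π²r³/T² = 42825.6 km³/s².
Semi-major axis of the transfer orbit: a_t = (4660 + 20800)/2 = 12730 km.
At r₁ the circular-orbit speed is v₁ = √(μ/r₁) = 3.0315 km/s.
Transfer-orbit speed at r₁ (vis-viva equation): v_p = √[μ(2/r₁ − 1/a_t)] = 3.8750 km/s.
First burn Δv₁ = |v_p − v₁| = 0.8435 km/s.
At r₂, v₂ = √(μ/r₂) = 1.4349 km/s.
Transfer-orbit speed at r₂: v_a = √[μ(2/r₂ − 1/a_t)] = 0.86816 km/s.
Second burn Δv₂ = |v₂ − v_a| = 0.5667 km/s.
Δv = Δv₁ + Δv₂ = 0.8435 + 0.5667 = 1.410 km/s.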